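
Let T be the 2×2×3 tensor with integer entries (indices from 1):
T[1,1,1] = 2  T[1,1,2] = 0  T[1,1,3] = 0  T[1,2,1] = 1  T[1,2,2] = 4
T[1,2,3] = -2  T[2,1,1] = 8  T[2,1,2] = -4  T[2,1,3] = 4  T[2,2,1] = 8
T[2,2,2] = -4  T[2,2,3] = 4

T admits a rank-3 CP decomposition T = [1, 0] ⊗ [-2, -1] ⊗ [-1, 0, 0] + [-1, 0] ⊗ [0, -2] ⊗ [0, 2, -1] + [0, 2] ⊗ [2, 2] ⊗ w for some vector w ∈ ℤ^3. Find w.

Subtract the known terms from T to get the rank-1 residual R = [0, 2] ⊗ [2, 2] ⊗ w, so R[i,j,k] = a[i]·b[j]·w[k]. Pick indices with nonzero a[2]·b[1] = (2)·(2) = 4. Only the fibre through (2,1,·) is needed: R[2,1,:] = T[2,1,:] − Σₗ aₗ[2]bₗ[1]cₗ = [8, -4, 4] − (0)·(-2)·[-1, 0, 0] − (0)·(0)·[0, 2, -1] = [8, -4, 4]. Then w[k] = R[2,1,k] / 4 for each k, giving w = [8, -4, 4] / 4 = [2, -1, 1].

w = [2, -1, 1]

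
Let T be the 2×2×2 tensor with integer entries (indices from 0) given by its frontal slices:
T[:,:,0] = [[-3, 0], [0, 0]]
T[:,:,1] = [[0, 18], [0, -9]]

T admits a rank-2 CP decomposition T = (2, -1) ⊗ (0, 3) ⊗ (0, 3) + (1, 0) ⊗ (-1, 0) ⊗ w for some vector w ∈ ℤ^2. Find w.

w = (3, 0)

Subtract the known terms from T to get the rank-1 residual R = (1, 0) ⊗ (-1, 0) ⊗ w, so R[i,j,k] = a[i]·b[j]·w[k]. Pick indices with nonzero a[0]·b[0] = (1)·(-1) = -1. Only the fibre through (0,0,·) is needed: R[0,0,:] = T[0,0,:] − Σₗ aₗ[0]bₗ[0]cₗ = [-3, 0] − (2)·(0)·(0, 3) = [-3, 0]. Then w[k] = R[0,0,k] / -1 for each k, giving w = [-3, 0] / -1 = (3, 0).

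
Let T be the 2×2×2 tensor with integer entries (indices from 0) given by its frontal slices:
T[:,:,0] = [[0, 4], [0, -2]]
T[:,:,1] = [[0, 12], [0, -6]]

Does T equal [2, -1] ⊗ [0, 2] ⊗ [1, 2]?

No

Reconstruct entry (0,1,1) from the claimed factors: Σₗ aₗ[0]bₗ[1]cₗ[1] = (2)·(2)·(2) = 8, but T[0,1,1] = 12. The claim is false.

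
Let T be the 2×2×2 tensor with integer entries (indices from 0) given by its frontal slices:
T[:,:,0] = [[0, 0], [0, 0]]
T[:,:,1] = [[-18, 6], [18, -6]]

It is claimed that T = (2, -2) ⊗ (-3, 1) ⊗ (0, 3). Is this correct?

Reconstruct entrywise from the claimed factors. For example, T[1,1,1] = -6 and Σₗ aₗ[1]bₗ[1]cₗ[1] = (-2)·(1)·(3) = -6; checking all 8 entries, every one matches. The claim holds.

Yes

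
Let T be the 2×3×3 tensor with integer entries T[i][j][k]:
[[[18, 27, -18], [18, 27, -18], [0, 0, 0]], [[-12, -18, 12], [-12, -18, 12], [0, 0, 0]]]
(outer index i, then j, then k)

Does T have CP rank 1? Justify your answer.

Yes

If T = a ⊗ b ⊗ c then every fibre of T is a multiple of the corresponding factor, so read the factors off the fibres through the nonzero entry T[0,0,0] = 18.
The mode-1 fibre T[:,0,0] = [18, -12] gives a = [3, -2] (primitive direction); the mode-2 fibre T[0,:,0] = [18, 18, 0] gives b = [1, 1, 0]; then c[k] = T[0,0,k] / (a[0]·b[0]) = [18, 27, -18] / 3 = [6, 9, -6].
Expanding [3, -2] ⊗ [1, 1, 0] ⊗ [6, 9, -6] reproduces all 18 entries of T, so T = [3, -2] ⊗ [1, 1, 0] ⊗ [6, 9, -6] and rank(T) ≤ 1.
Equivalently every frontal slice T[:,:,k] is c[k] times the rank-1 matrix [3, -2] ⊗ [1, 1, 0]. So T has rank 1 (it is nonzero).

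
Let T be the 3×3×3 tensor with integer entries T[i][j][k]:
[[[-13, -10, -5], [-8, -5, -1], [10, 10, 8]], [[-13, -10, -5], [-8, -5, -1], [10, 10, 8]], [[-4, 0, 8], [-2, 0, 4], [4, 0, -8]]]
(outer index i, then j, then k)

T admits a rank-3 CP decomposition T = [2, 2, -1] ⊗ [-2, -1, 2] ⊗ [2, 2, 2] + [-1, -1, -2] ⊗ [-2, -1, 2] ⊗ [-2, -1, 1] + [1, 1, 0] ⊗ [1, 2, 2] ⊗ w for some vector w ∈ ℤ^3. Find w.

w = [-1, 0, 1]

Subtract the known terms from T to get the rank-1 residual R = [1, 1, 0] ⊗ [1, 2, 2] ⊗ w, so R[i,j,k] = a[i]·b[j]·w[k]. Pick indices with nonzero a[0]·b[0] = (1)·(1) = 1. Only the fibre through (0,0,·) is needed: R[0,0,:] = T[0,0,:] − Σₗ aₗ[0]bₗ[0]cₗ = [-13, -10, -5] − (2)·(-2)·[2, 2, 2] − (-1)·(-2)·[-2, -1, 1] = [-1, 0, 1]. Then w[k] = R[0,0,k] / 1 for each k, giving w = [-1, 0, 1] / 1 = [-1, 0, 1].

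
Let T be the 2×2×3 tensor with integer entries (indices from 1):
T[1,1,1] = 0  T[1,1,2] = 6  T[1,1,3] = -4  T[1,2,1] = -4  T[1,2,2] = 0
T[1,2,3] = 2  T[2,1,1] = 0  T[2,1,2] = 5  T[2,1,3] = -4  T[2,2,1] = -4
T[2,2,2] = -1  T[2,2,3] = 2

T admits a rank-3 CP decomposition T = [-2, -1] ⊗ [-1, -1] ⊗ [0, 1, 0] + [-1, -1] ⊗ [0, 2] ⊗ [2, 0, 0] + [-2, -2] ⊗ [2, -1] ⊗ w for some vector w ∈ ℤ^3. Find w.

Subtract the known terms from T to get the rank-1 residual R = [-2, -2] ⊗ [2, -1] ⊗ w, so R[i,j,k] = a[i]·b[j]·w[k]. Pick indices with nonzero a[1]·b[1] = (-2)·(2) = -4. Only the fibre through (1,1,·) is needed: R[1,1,:] = T[1,1,:] − Σₗ aₗ[1]bₗ[1]cₗ = [0, 6, -4] − (-2)·(-1)·[0, 1, 0] − (-1)·(0)·[2, 0, 0] = [0, 4, -4]. Then w[k] = R[1,1,k] / -4 for each k, giving w = [0, 4, -4] / -4 = [0, -1, 1].

w = [0, -1, 1]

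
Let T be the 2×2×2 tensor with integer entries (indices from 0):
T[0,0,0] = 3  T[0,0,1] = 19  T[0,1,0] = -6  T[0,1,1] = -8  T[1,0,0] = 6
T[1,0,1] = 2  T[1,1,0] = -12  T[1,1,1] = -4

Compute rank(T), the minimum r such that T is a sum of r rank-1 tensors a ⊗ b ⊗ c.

2

Lower bound: the mode-2 unfolding of T (rows indexed by j, columns by (i,k) = (0,0), (0,1), (1,0), (1,1)) is [[3, 19, 6, 2], [-6, -8, -12, -4]].
There the 2×2 minor on rows j ∈ {0, 1}, columns (i,k) ∈ {(0,0), (0,1)} is det [[3, 19], [-6, -8]] = 90 ≠ 0, so this unfolding has rank ≥ 2; CP rank is at least every unfolding rank, so rank(T) ≥ 2. (This is only a lower bound: in general the CP rank may exceed every unfolding rank, so we still need to exhibit 2 rank-1 terms summing to T.)
Upper bound — finding two terms. Write S_k = T[:,:,k] for the frontal slices: S₀ = [[3, -6], [6, -12]], S₁ = [[19, -8], [2, -4]].
If T = a₁ ⊗ b₁ ⊗ c₁ + a₂ ⊗ b₂ ⊗ c₂ then each S_k = c₁[k]·a₁b₁ᵀ + c₂[k]·a₂b₂ᵀ. S₀ and S₁ are linearly independent, so a₁b₁ᵀ and a₂b₂ᵀ must span the same plane of matrices: they are the rank-1 matrices of the form x·S₀ + y·S₁.
det(x·S₀ + y·S₁) is −180·xy − 60·y² = (-60)·(y)(3·x + y), vanishing at (x:y) = (1:0) and (1:-3).
M₁ = S₀ = [[3, -6], [6, -12]] = 3·(1, 2)(1, -2)ᵀ and M₂ = S₀ − 3·S₁ = [[-54, 18], [0, 0]] = (-18)·(1, 0)(3, -1)ᵀ, so take a₁ = (1, 2), b₁ = (1, -2), a₂ = (1, 0), b₂ = (3, -1).
Each slice is an integer combination of E₁ = a₁b₁ᵀ and E₂ = a₂b₂ᵀ: S₀ = 3·E₁, S₁ = E₁ + 6·E₂; reading off coefficients, c₁ = (3, 1) and c₂ = (0, 6).
Hence T = (1, 2) ⊗ (1, -2) ⊗ (3, 1) + (1, 0) ⊗ (3, -1) ⊗ (0, 6), so rank(T) ≤ 2.
These bounds meet, so rank(T) = 2.
Check entry T[1,0,0] = 6: (2)·(1)·(3) + (0)·(3)·(0) = 6.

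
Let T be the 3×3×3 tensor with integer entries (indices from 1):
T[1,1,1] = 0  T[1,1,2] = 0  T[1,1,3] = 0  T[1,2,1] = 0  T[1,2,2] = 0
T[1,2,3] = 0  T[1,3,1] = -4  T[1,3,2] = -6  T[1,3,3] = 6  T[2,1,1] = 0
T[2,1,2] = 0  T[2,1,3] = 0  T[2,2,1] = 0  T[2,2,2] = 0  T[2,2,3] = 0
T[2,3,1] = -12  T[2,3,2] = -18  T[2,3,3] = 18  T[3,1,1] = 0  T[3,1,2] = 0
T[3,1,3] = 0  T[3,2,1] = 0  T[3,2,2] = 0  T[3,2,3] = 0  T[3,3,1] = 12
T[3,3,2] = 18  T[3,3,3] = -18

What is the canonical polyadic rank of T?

Lower bound: T ≠ 0 (e.g. T[1,3,1] = -4), so rank(T) ≥ 1.
Upper bound: if T = a ⊗ b ⊗ c then every fibre of T is a multiple of the corresponding factor, so read the factors off the fibres through the nonzero entry T[1,3,1] = -4.
The mode-1 fibre T[:,3,1] = [-4, -12, 12] gives a = [1, 3, -3] (primitive direction); the mode-2 fibre T[1,:,1] = [0, 0, -4] gives b = [0, 0, 1]; then c[k] = T[1,3,k] / (a[1]·b[3]) = [-4, -6, 6] / 1 = [-4, -6, 6].
Expanding [1, 3, -3] ⊗ [0, 0, 1] ⊗ [-4, -6, 6] reproduces all 27 entries of T, so T = [1, 3, -3] ⊗ [0, 0, 1] ⊗ [-4, -6, 6] and rank(T) ≤ 1.
These bounds meet, so rank(T) = 1.

1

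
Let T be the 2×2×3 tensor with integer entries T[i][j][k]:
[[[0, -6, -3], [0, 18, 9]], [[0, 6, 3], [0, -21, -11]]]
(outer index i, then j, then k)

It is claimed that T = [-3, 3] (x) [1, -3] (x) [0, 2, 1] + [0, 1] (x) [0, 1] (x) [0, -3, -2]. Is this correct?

Yes

Reconstruct entrywise from the claimed factors. For example, T[0,0,0] = 0 and Σₗ aₗ[0]bₗ[0]cₗ[0] = (-3)·(1)·(0) + (0)·(0)·(0) = 0; checking all 12 entries, every one matches. The claim holds.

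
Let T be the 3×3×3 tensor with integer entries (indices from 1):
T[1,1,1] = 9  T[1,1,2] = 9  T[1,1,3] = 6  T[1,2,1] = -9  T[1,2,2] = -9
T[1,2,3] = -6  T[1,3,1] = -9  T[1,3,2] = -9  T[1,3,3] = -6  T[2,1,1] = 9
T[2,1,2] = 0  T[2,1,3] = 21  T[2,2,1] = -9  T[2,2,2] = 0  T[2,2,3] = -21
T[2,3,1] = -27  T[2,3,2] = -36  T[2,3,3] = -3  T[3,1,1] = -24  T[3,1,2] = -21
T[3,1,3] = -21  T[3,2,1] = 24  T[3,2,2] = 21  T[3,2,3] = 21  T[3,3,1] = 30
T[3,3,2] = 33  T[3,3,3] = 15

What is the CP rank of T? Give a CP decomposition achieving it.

rank(T) = 2

Lower bound: the mode-3 unfolding of T (rows indexed by k, columns by (i,j) = (1,1), (1,2), (1,3), (2,1), (2,2), (2,3), (3,1), (3,2), (3,3)) is [[9, -9, -9, 9, -9, -27, -24, 24, 30], [9, -9, -9, 0, 0, -36, -21, 21, 33], [6, -6, -6, 21, -21, -3, -21, 21, 15]].
There the 2×2 minor on rows k ∈ {1, 2}, columns (i,j) ∈ {(1,1), (2,1)} is det [[9, 9], [9, 0]] = -81 ≠ 0, so this unfolding has rank ≥ 2; CP rank is at least every unfolding rank, so rank(T) ≥ 2. (This is only a lower bound: in general the CP rank may exceed every unfolding rank, so we still need to exhibit 2 rank-1 terms summing to T.)
Upper bound — finding two terms. Write S_k = T[:,:,k] for the frontal slices: S₁ = [[9, -9, -9], [9, -9, -27], [-24, 24, 30]], S₂ = [[9, -9, -9], [0, 0, -36], [-21, 21, 33]], S₃ = [[6, -6, -6], [21, -21, -3], [-21, 21, 15]].
If T = a₁ ⊗ b₁ ⊗ c₁ + a₂ ⊗ b₂ ⊗ c₂ then each S_k = c₁[k]·a₁b₁ᵀ + c₂[k]·a₂b₂ᵀ. S₁ and S₂ are linearly independent, so a₁b₁ᵀ and a₂b₂ᵀ must span the same plane of matrices: they are the rank-1 matrices of the form x·S₁ + y·S₂.
The 2×2 minor of x·S₁ + y·S₂ on rows {1,2}, columns {1,3} is −162·x² − 486·xy − 324·y² = (-162)·(x + 2·y)(x + y), vanishing at (x:y) = (2:-1) and (1:-1).
M₁ = 2·S₁ − S₂ = [[9, -9, -9], [18, -18, -18], [-27, 27, 27]] = 9·[1, 2, -3][1, -1, -1]ᵀ and M₂ = S₁ − S₂ = [[0, 0, 0], [9, -9, 9], [-3, 3, -3]] = 3·[0, 3, -1][1, -1, 1]ᵀ, so take a₁ = [1, 2, -3], b₁ = [1, -1, -1], a₂ = [0, 3, -1], b₂ = [1, -1, 1].
Each slice is an integer combination of E₁ = a₁b₁ᵀ and E₂ = a₂b₂ᵀ: S₁ = 9·E₁ − 3·E₂, S₂ = 9·E₁ − 6·E₂, S₃ = 6·E₁ + 3·E₂; reading off coefficients, c₁ = [9, 9, 6] and c₂ = [-3, -6, 3].
Hence T = [1, 2, -3] ⊗ [1, -1, -1] ⊗ [9, 9, 6] + [0, 3, -1] ⊗ [1, -1, 1] ⊗ [-3, -6, 3], so rank(T) ≤ 2.
These bounds meet, so rank(T) = 2.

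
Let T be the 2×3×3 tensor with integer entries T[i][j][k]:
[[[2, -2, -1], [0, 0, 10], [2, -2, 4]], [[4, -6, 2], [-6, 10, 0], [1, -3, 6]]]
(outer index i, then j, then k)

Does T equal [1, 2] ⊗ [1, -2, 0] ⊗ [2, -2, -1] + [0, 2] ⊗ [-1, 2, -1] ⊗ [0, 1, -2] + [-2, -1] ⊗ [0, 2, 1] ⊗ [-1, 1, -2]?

Yes

Reconstruct entrywise from the claimed factors. For example, T[1,0,2] = 2 and Σₗ aₗ[1]bₗ[0]cₗ[2] = (2)·(1)·(-1) + (2)·(-1)·(-2) + (-1)·(0)·(-2) = 2; checking all 18 entries, every one matches. The claim holds.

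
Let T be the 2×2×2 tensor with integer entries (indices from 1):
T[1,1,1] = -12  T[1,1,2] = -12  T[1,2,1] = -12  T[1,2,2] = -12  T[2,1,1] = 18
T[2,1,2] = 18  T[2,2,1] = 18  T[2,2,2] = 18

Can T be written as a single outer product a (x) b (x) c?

If T = a (x) b (x) c then every fibre of T is a multiple of the corresponding factor, so read the factors off the fibres through the nonzero entry T[1,1,1] = -12.
The mode-1 fibre T[:,1,1] = [-12, 18] gives a = (2, -3) (primitive direction); the mode-2 fibre T[1,:,1] = [-12, -12] gives b = (1, 1); then c[k] = T[1,1,k] / (a[1]·b[1]) = [-12, -12] / 2 = (-6, -6).
Expanding (2, -3) (x) (1, 1) (x) (-6, -6) reproduces all 8 entries of T, so T = (2, -3) (x) (1, 1) (x) (-6, -6) and rank(T) ≤ 1.
Equivalently every frontal slice T[:,:,k] is c[k] times the rank-1 matrix (2, -3) (x) (1, 1). So T has rank 1 (it is nonzero).

Yes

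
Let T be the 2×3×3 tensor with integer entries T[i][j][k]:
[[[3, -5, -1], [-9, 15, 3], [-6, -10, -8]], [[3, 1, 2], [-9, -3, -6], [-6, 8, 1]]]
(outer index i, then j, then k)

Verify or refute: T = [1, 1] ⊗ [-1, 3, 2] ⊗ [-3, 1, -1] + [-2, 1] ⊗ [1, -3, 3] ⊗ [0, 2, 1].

Yes

Reconstruct entrywise from the claimed factors. For example, T[0,0,1] = -5 and Σₗ aₗ[0]bₗ[0]cₗ[1] = (1)·(-1)·(1) + (-2)·(1)·(2) = -5; checking all 18 entries, every one matches. The claim holds.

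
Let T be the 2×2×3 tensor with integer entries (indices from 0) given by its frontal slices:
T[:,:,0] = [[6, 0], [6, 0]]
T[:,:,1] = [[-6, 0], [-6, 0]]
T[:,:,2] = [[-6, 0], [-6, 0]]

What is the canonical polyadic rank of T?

1

Lower bound: T ≠ 0 (e.g. T[0,0,0] = 6), so rank(T) ≥ 1.
Upper bound: the mode-1 fibre T[:,0,0] = [6, 6] gives a = (1, 1) (primitive direction); the mode-2 fibre T[0,:,0] = [6, 0] gives b = (1, 0); then c[k] = T[0,0,k] / (a[0]·b[0]) = [6, -6, -6] / 1 = (6, -6, -6).
Expanding (1, 1) ⊗ (1, 0) ⊗ (6, -6, -6) reproduces all 12 entries of T, so T = (1, 1) ⊗ (1, 0) ⊗ (6, -6, -6) and rank(T) ≤ 1.
These bounds meet, so rank(T) = 1.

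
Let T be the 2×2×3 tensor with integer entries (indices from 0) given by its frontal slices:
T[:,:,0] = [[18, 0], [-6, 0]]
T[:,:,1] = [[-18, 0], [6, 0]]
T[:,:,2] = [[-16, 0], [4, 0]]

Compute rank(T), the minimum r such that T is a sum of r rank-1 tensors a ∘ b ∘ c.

2

Lower bound: the mode-3 unfolding of T (rows indexed by k, columns by (i,j) = (0,0), (0,1), (1,0), (1,1)) is [[18, 0, -6, 0], [-18, 0, 6, 0], [-16, 0, 4, 0]].
There the 2×2 minor on rows k ∈ {0, 2}, columns (i,j) ∈ {(0,0), (1,0)} is det [[18, -6], [-16, 4]] = -24 ≠ 0, so this unfolding has rank ≥ 2; CP rank is at least every unfolding rank, so rank(T) ≥ 2. (Unfolding ranks only ever bound the CP rank from below — rank(T) can be strictly larger than all of them — so the matching upper bound has to come from an explicit 2-term decomposition.)
Upper bound — finding two terms. Every mode-2 slice of T is a multiple of one matrix: T[:,j,:] = b[j]·M with b = [1, 0] and M = [[18, -18, -16], [-6, 6, 4]] (rows indexed by i, columns by k). So it suffices to write M as a sum of two rank-1 matrices.
Splitting M by its rows (i = 0, 1), M = [1, 0][18, -18, -16]ᵀ + [0, 1][-6, 6, 4]ᵀ.
Hence T = [1, 0] ∘ [1, 0] ∘ [18, -18, -16] + [0, 1] ∘ [1, 0] ∘ [-6, 6, 4], so rank(T) ≤ 2.
These bounds meet, so rank(T) = 2.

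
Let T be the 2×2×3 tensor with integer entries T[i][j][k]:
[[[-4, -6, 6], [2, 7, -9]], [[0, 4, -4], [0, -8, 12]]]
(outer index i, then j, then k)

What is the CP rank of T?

3

Lower bound: the mode-3 unfolding of T (rows indexed by k, columns by (i,j) = (0,0), (0,1), (1,0), (1,1)) is [[-4, 2, 0, 0], [-6, 7, 4, -8], [6, -9, -4, 12]].
There the 3×3 minor on rows k ∈ {0, 1, 2}, columns (i,j) ∈ {(0,0), (0,1), (1,0)} is det [[-4, 2, 0], [-6, 7, 4], [6, -9, -4]] = -32 ≠ 0, so this unfolding has rank ≥ 3; CP rank is at least every unfolding rank, so rank(T) ≥ 3. (Unfolding ranks only ever bound the CP rank from below — rank(T) can be strictly larger than all of them — so the matching upper bound has to come from an explicit 3-term decomposition.)
Upper bound: T is a sum of 3 rank-1 terms, T = (1, -2) ⊗ (0, 1) ⊗ (0, 2, -4) + (1, -1) ⊗ (1, -1) ⊗ (0, -4, 4) + (1, 0) ⊗ (2, -1) ⊗ (-2, -1, 1) (one valid choice — decompositions are not unique — normalised so each a, b is primitive with positive first nonzero entry; check it by expanding all entries), so rank(T) ≤ 3.
These bounds meet, so rank(T) = 3.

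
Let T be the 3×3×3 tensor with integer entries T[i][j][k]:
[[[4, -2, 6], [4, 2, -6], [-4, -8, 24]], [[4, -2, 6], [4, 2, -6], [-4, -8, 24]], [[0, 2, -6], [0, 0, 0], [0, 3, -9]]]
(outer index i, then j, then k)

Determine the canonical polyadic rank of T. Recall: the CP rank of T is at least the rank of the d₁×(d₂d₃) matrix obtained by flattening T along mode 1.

Lower bound: in the mode-3 unfolding of T (rows indexed by k, columns by (i,j)) the 2×2 minor on rows k ∈ {0, 1}, columns (i,j) ∈ {(0,0), (0,1)} is det [[4, 4], [-2, 2]] = 16 ≠ 0, so that unfolding has rank ≥ 2 and hence rank(T) ≥ 2 (CP rank is at least every unfolding rank, though it can be larger).
Upper bound: with S_k = T[:,:,k], the two rank-1 terms a₁b₁ᵀ, a₂b₂ᵀ are the rank-1 members of the pencil x·S₀ + y·S₁.
The 2×2 minor of x·S₀ + y·S₁ on rows {0,2}, columns {0,1} is −8·xy − 4·y² = (-4)·(y)(2·x + y), vanishing at (x:y) = (1:0) and (1:-2).
M₁ = S₀ = [[4, 4, -4], [4, 4, -4], [0, 0, 0]] = 4·(1, 1, 0)(1, 1, -1)ᵀ and M₂ = S₀ − 2·S₁ = [[8, 0, 12], [8, 0, 12], [-4, 0, -6]] = 2·(2, 2, -1)(2, 0, 3)ᵀ, so take a₁ = (1, 1, 0), b₁ = (1, 1, -1), a₂ = (2, 2, -1), b₂ = (2, 0, 3).
Each slice is an integer combination of E₁ = a₁b₁ᵀ and E₂ = a₂b₂ᵀ: S₀ = 4·E₁, S₁ = 2·E₁ − E₂, S₂ = −6·E₁ + 3·E₂; reading off coefficients, c₁ = (4, 2, -6) and c₂ = (0, -1, 3).
Hence T = (1, 1, 0) ⊗ (1, 1, -1) ⊗ (4, 2, -6) + (2, 2, -1) ⊗ (2, 0, 3) ⊗ (0, -1, 3), so rank(T) ≤ 2.
These bounds meet, so rank(T) = 2.

2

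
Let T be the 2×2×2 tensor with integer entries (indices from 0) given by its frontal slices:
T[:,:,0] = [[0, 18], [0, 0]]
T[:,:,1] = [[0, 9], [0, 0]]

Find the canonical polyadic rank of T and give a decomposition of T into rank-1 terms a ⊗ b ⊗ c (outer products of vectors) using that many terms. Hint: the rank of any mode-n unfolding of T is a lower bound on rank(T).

rank(T) = 1

Lower bound: T ≠ 0 (e.g. T[0,1,0] = 18), so rank(T) ≥ 1.
Upper bound: if T = a ⊗ b ⊗ c then every fibre of T is a multiple of the corresponding factor, so read the factors off the fibres through the nonzero entry T[0,1,0] = 18.
The mode-1 fibre T[:,1,0] = [18, 0] gives a = (1, 0) (primitive direction); the mode-2 fibre T[0,:,0] = [0, 18] gives b = (0, 1); then c[k] = T[0,1,k] / (a[0]·b[1]) = [18, 9] / 1 = (18, 9).
Expanding (1, 0) ⊗ (0, 1) ⊗ (18, 9) reproduces all 8 entries of T, so T = (1, 0) ⊗ (0, 1) ⊗ (18, 9) and rank(T) ≤ 1.
These bounds meet, so rank(T) = 1.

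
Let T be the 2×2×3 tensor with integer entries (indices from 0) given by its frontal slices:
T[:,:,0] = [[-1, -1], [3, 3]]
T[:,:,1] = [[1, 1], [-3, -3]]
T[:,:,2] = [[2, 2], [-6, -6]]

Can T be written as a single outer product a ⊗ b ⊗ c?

If T = a ⊗ b ⊗ c then every fibre of T is a multiple of the corresponding factor, so read the factors off the fibres through the nonzero entry T[0,0,0] = -1.
The mode-1 fibre T[:,0,0] = [-1, 3] gives a = [1, -3] (primitive direction); the mode-2 fibre T[0,:,0] = [-1, -1] gives b = [1, 1]; then c[k] = T[0,0,k] / (a[0]·b[0]) = [-1, 1, 2] / 1 = [-1, 1, 2].
Expanding [1, -3] ⊗ [1, 1] ⊗ [-1, 1, 2] reproduces all 12 entries of T, so T = [1, -3] ⊗ [1, 1] ⊗ [-1, 1, 2] and rank(T) ≤ 1.
Equivalently every frontal slice T[:,:,k] is c[k] times the rank-1 matrix [1, -3] ⊗ [1, 1]. So T has rank 1 (it is nonzero).

Yes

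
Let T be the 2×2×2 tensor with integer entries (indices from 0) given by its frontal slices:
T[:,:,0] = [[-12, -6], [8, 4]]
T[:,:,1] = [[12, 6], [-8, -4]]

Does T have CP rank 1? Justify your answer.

Yes

If T = a ⊗ b ⊗ c then every fibre of T is a multiple of the corresponding factor, so read the factors off the fibres through the nonzero entry T[0,0,0] = -12.
The mode-1 fibre T[:,0,0] = [-12, 8] gives a = [3, -2] (primitive direction); the mode-2 fibre T[0,:,0] = [-12, -6] gives b = [2, 1]; then c[k] = T[0,0,k] / (a[0]·b[0]) = [-12, 12] / 6 = [-2, 2].
Expanding [3, -2] ⊗ [2, 1] ⊗ [-2, 2] reproduces all 8 entries of T, so T = [3, -2] ⊗ [2, 1] ⊗ [-2, 2] and rank(T) ≤ 1.
Equivalently every frontal slice T[:,:,k] is c[k] times the rank-1 matrix [3, -2] ⊗ [2, 1]. So T has rank 1 (it is nonzero).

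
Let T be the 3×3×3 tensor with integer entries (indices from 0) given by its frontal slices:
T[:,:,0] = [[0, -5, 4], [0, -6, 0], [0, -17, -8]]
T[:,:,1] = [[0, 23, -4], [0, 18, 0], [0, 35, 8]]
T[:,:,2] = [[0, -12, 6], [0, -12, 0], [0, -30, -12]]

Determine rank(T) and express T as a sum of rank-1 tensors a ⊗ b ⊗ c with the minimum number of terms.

rank(T) = 2

Lower bound: the mode-1 unfolding of T (rows indexed by i, columns by (j,k) = (0,0), (0,1), (0,2), (1,0), (1,1), (1,2), (2,0), (2,1), (2,2)) is [[0, 0, 0, -5, 23, -12, 4, -4, 6], [0, 0, 0, -6, 18, -12, 0, 0, 0], [0, 0, 0, -17, 35, -30, -8, 8, -12]].
There the 2×2 minor on rows i ∈ {0, 1}, columns (j,k) ∈ {(1,0), (1,1)} is det [[-5, 23], [-6, 18]] = 48 ≠ 0, so this unfolding has rank ≥ 2; CP rank is at least every unfolding rank, so rank(T) ≥ 2. (This is only a lower bound: in general the CP rank may exceed every unfolding rank, so we still need to exhibit 2 rank-1 terms summing to T.)
Upper bound — finding two terms. Write S_k = T[:,:,k] for the frontal slices: S₀ = [[0, -5, 4], [0, -6, 0], [0, -17, -8]], S₁ = [[0, 23, -4], [0, 18, 0], [0, 35, 8]], S₂ = [[0, -12, 6], [0, -12, 0], [0, -30, -12]].
If T = a₁ ⊗ b₁ ⊗ c₁ + a₂ ⊗ b₂ ⊗ c₂ then each S_k = c₁[k]·a₁b₁ᵀ + c₂[k]·a₂b₂ᵀ. S₀ and S₁ are linearly independent, so a₁b₁ᵀ and a₂b₂ᵀ must span the same plane of matrices: they are the rank-1 matrices of the form x·S₀ + y·S₁.
The 2×2 minor of x·S₀ + y·S₁ on rows {0,1}, columns {1,2} is 24·x² − 96·xy + 72·y² = 24·(x − 3·y)(x − y), vanishing at (x:y) = (3:1) and (1:1).
M₁ = 3·S₀ + S₁ = [[0, 8, 8], [0, 0, 0], [0, -16, -16]] = 8·[1, 0, -2][0, 1, 1]ᵀ and M₂ = S₀ + S₁ = [[0, 18, 0], [0, 12, 0], [0, 18, 0]] = 6·[3, 2, 3][0, 1, 0]ᵀ, so take a₁ = [1, 0, -2], b₁ = [0, 1, 1], a₂ = [3, 2, 3], b₂ = [0, 1, 0].
Each slice is an integer combination of E₁ = a₁b₁ᵀ and E₂ = a₂b₂ᵀ: S₀ = 4·E₁ − 3·E₂, S₁ = −4·E₁ + 9·E₂, S₂ = 6·E₁ − 6·E₂; reading off coefficients, c₁ = [4, -4, 6] and c₂ = [-3, 9, -6].
Hence T = [1, 0, -2] ⊗ [0, 1, 1] ⊗ [4, -4, 6] + [3, 2, 3] ⊗ [0, 1, 0] ⊗ [-3, 9, -6], so rank(T) ≤ 2.
These bounds meet, so rank(T) = 2.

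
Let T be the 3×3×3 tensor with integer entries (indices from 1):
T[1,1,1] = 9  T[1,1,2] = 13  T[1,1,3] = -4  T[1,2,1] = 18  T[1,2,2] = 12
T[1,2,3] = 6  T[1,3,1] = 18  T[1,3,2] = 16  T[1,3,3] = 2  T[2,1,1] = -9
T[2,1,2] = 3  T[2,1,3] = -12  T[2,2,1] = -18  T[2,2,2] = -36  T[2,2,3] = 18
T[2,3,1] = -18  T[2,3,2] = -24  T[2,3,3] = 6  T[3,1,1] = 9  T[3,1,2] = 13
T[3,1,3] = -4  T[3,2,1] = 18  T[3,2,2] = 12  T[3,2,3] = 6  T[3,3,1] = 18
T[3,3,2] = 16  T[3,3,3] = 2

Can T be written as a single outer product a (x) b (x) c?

No

The mode-1 unfolding of T (rows indexed by i, columns by (j,k) = (1,1), (1,2), (1,3), (2,1), (2,2), (2,3), (3,1), (3,2), (3,3)) is [[9, 13, -4, 18, 12, 6, 18, 16, 2], [-9, 3, -12, -18, -36, 18, -18, -24, 6], [9, 13, -4, 18, 12, 6, 18, 16, 2]].
There the 2×2 minor on rows i ∈ {1, 2}, columns (j,k) ∈ {(1,1), (1,2)} is det [[9, 13], [-9, 3]] = 144 ≠ 0, so this unfolding has rank ≥ 2; CP rank is at least every unfolding rank, so rank(T) ≥ 2.
In particular rank(T) ≥ 2 > 1, so T is not rank-1.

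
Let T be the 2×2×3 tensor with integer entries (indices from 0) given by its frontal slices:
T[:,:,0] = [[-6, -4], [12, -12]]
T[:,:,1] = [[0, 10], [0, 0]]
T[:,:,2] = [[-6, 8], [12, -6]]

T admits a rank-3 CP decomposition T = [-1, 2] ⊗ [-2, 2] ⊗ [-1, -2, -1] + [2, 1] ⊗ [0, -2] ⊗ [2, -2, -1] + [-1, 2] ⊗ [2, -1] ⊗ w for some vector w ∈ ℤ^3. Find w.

Subtract the known terms from T to get the rank-1 residual R = [-1, 2] ⊗ [2, -1] ⊗ w, so R[i,j,k] = a[i]·b[j]·w[k]. Pick indices with nonzero a[0]·b[0] = (-1)·(2) = -2. Only the fibre through (0,0,·) is needed: R[0,0,:] = T[0,0,:] − Σₗ aₗ[0]bₗ[0]cₗ = [-6, 0, -6] − (-1)·(-2)·[-1, -2, -1] − (2)·(0)·[2, -2, -1] = [-4, 4, -4]. Then w[k] = R[0,0,k] / -2 for each k, giving w = [-4, 4, -4] / -2 = [2, -2, 2].

w = [2, -2, 2]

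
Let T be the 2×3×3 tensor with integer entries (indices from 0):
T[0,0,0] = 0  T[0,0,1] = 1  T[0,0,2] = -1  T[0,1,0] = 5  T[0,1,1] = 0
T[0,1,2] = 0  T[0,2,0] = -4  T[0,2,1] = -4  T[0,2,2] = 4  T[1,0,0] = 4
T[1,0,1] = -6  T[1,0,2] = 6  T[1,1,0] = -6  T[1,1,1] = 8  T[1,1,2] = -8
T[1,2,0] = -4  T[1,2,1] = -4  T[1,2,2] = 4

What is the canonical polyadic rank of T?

3

Lower bound: in the mode-2 unfolding of T (rows indexed by j, columns by (i,k)) the 3×3 minor on rows j ∈ {0, 1, 2}, columns (i,k) ∈ {(0,0), (0,1), (1,0)} is det [[0, 1, 4], [5, 0, -6], [-4, -4, -4]] = -36 ≠ 0, so that unfolding has rank ≥ 3 and hence rank(T) ≥ 3 (CP rank is at least every unfolding rank, though it can be larger).
Upper bound: T is a sum of 3 rank-1 terms, T = (1, -2) ⊗ (1, -2, 0) ⊗ (-2, 1, -1) + (1, 1) ⊗ (1, 0, -1) ⊗ (4, 4, -4) + (1, 2) ⊗ (2, -1, 0) ⊗ (-1, -2, 2) (one valid choice — decompositions are not unique — normalised so each a, b is primitive with positive first nonzero entry; check it by expanding all entries), so rank(T) ≤ 3.
These bounds meet, so rank(T) = 3.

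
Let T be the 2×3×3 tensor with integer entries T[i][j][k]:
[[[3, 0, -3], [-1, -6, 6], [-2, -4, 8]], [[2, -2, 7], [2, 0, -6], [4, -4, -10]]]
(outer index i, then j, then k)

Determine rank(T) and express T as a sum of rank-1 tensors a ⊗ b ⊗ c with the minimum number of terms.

rank(T) = 3

Lower bound: the mode-2 unfolding of T (rows indexed by j, columns by (i,k) = (0,0), (0,1), (0,2), (1,0), (1,1), (1,2)) is [[3, 0, -3, 2, -2, 7], [-1, -6, 6, 2, 0, -6], [-2, -4, 8, 4, -4, -10]].
There the 3×3 minor on rows j ∈ {0, 1, 2}, columns (i,k) ∈ {(0,0), (0,1), (0,2)} is det [[3, 0, -3], [-1, -6, 6], [-2, -4, 8]] = -48 ≠ 0, so this unfolding has rank ≥ 3; CP rank is at least every unfolding rank, so rank(T) ≥ 3. (Flattening ranks never certify an upper bound on CP rank; for that we must actually write T with 3 rank-1 terms.)
Upper bound: T is a sum of 3 rank-1 terms, T = [1, -2] ⊗ [1, -1, -2] ⊗ [1, -2, -2] + [1, 2] ⊗ [1, 0, 0] ⊗ [2, -2, 1] + [2, -1] ⊗ [1, -2, -2] ⊗ [0, 2, -1] (written with every a and b primitive with positive leading entry and the scale carried by c; CP decompositions are not unique, and this one is verified by expanding entrywise), so rank(T) ≤ 3.
These bounds meet, so rank(T) = 3.
Check entry T[0,1,0] = -1: (1)·(-1)·(1) + (1)·(0)·(2) + (2)·(-2)·(0) = -1.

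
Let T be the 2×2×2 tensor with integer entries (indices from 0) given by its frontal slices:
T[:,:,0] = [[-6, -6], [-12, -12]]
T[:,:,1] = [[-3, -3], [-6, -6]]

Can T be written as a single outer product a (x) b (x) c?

If T = a (x) b (x) c then every fibre of T is a multiple of the corresponding factor, so read the factors off the fibres through the nonzero entry T[0,0,0] = -6.
The mode-1 fibre T[:,0,0] = [-6, -12] gives a = [1, 2] (primitive direction); the mode-2 fibre T[0,:,0] = [-6, -6] gives b = [1, 1]; then c[k] = T[0,0,k] / (a[0]·b[0]) = [-6, -3] / 1 = [-6, -3].
Expanding [1, 2] (x) [1, 1] (x) [-6, -3] reproduces all 8 entries of T, so T = [1, 2] (x) [1, 1] (x) [-6, -3] and rank(T) ≤ 1.
Equivalently every frontal slice T[:,:,k] is c[k] times the rank-1 matrix [1, 2] (x) [1, 1]. So T has rank 1 (it is nonzero).

Yes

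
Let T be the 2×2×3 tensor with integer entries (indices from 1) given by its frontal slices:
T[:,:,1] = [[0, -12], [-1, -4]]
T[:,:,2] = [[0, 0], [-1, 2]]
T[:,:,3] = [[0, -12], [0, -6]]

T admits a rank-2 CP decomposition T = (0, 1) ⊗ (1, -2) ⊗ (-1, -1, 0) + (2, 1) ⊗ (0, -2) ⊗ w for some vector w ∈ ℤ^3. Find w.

Subtract the known terms from T to get the rank-1 residual R = (2, 1) ⊗ (0, -2) ⊗ w, so R[i,j,k] = a[i]·b[j]·w[k]. Pick indices with nonzero a[1]·b[2] = (2)·(-2) = -4. Only the fibre through (1,2,·) is needed: R[1,2,:] = T[1,2,:] − Σₗ aₗ[1]bₗ[2]cₗ = [-12, 0, -12] − (0)·(-2)·(-1, -1, 0) = [-12, 0, -12]. Then w[k] = R[1,2,k] / -4 for each k, giving w = [-12, 0, -12] / -4 = (3, 0, 3).

w = (3, 0, 3)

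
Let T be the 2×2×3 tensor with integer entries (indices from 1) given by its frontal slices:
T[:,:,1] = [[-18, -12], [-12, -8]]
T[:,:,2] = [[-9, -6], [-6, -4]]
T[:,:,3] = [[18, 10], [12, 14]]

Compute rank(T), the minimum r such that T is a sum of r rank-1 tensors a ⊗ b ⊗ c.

2

Lower bound: the mode-1 unfolding of T (rows indexed by i, columns by (j,k) = (1,1), (1,2), (1,3), (2,1), (2,2), (2,3)) is [[-18, -9, 18, -12, -6, 10], [-12, -6, 12, -8, -4, 14]].
There the 2×2 minor on rows i ∈ {1, 2}, columns (j,k) ∈ {(1,1), (2,3)} is det [[-18, 10], [-12, 14]] = -132 ≠ 0, so this unfolding has rank ≥ 2; CP rank is at least every unfolding rank, so rank(T) ≥ 2. (This is only a lower bound: in general the CP rank may exceed every unfolding rank, so we still need to exhibit 2 rank-1 terms summing to T.)
Upper bound — finding two terms. Write S_k = T[:,:,k] for the frontal slices: S₁ = [[-18, -12], [-12, -8]], S₂ = [[-9, -6], [-6, -4]], S₃ = [[18, 10], [12, 14]].
If T = a₁ ⊗ b₁ ⊗ c₁ + a₂ ⊗ b₂ ⊗ c₂ then each S_k = c₁[k]·a₁b₁ᵀ + c₂[k]·a₂b₂ᵀ. S₁ and S₃ are linearly independent, so a₁b₁ᵀ and a₂b₂ᵀ must span the same plane of matrices: they are the rank-1 matrices of the form x·S₁ + y·S₃.
det(x·S₁ + y·S₃) is −132·xy + 132·y² = (-132)·(x − y)(y), vanishing at (x:y) = (1:1) and (1:0).
M₁ = S₁ + S₃ = [[0, -2], [0, 6]] = (-2)·[1, -3][0, 1]ᵀ and M₂ = S₁ = [[-18, -12], [-12, -8]] = (-2)·[3, 2][3, 2]ᵀ, so take a₁ = [1, -3], b₁ = [0, 1], a₂ = [3, 2], b₂ = [3, 2].
Each slice is an integer combination of E₁ = a₁b₁ᵀ and E₂ = a₂b₂ᵀ: S₁ = −2·E₂, S₂ = −E₂, S₃ = −2·E₁ + 2·E₂; reading off coefficients, c₁ = [0, 0, -2] and c₂ = [-2, -1, 2].
Hence T = [1, -3] ⊗ [0, 1] ⊗ [0, 0, -2] + [3, 2] ⊗ [3, 2] ⊗ [-2, -1, 2], so rank(T) ≤ 2.
These bounds meet, so rank(T) = 2.
Check entry T[1,1,1] = -18: (1)·(0)·(0) + (3)·(3)·(-2) = -18.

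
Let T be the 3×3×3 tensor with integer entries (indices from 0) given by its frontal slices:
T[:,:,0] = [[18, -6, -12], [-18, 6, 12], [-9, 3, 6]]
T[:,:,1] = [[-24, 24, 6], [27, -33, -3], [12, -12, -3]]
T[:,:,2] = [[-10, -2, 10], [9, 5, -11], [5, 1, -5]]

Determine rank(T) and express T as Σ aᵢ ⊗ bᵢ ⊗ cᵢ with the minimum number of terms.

Lower bound: in the mode-1 unfolding of T (rows indexed by i, columns by (j,k)) the 2×2 minor on rows i ∈ {0, 1}, columns (j,k) ∈ {(0,0), (0,1)} is det [[18, -24], [-18, 27]] = 54 ≠ 0, so that unfolding has rank ≥ 2 and hence rank(T) ≥ 2 (CP rank is at least every unfolding rank, though it can be larger).
Upper bound: with S_k = T[:,:,k], the two rank-1 terms a₁b₁ᵀ, a₂b₂ᵀ are the rank-1 members of the pencil x·S₀ + y·S₁.
The 2×2 minor of x·S₀ + y·S₁ on rows {0,1}, columns {0,1} is −144·xy + 144·y² = (-144)·(x − y)(y), vanishing at (x:y) = (1:1) and (1:0).
M₁ = S₀ + S₁ = [[-6, 18, -6], [9, -27, 9], [3, -9, 3]] = (-3)·[2, -3, -1][1, -3, 1]ᵀ and M₂ = S₀ = [[18, -6, -12], [-18, 6, 12], [-9, 3, 6]] = 3·[2, -2, -1][3, -1, -2]ᵀ, so take a₁ = [2, -3, -1], b₁ = [1, -3, 1], a₂ = [2, -2, -1], b₂ = [3, -1, -2].
Each slice is an integer combination of E₁ = a₁b₁ᵀ and E₂ = a₂b₂ᵀ: S₀ = 3·E₂, S₁ = −3·E₁ − 3·E₂, S₂ = E₁ − 2·E₂; reading off coefficients, c₁ = [0, -3, 1] and c₂ = [3, -3, -2].
Hence T = [2, -3, -1] ⊗ [1, -3, 1] ⊗ [0, -3, 1] + [2, -2, -1] ⊗ [3, -1, -2] ⊗ [3, -3, -2], so rank(T) ≤ 2.
These bounds meet, so rank(T) = 2.

rank(T) = 2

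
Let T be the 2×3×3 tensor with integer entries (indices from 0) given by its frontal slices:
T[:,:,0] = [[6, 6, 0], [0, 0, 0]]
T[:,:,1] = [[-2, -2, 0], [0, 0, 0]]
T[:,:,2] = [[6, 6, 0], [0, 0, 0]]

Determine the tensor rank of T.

Lower bound: T ≠ 0 (e.g. T[0,0,0] = 6), so rank(T) ≥ 1.
Upper bound: if T = a (x) b (x) c then every fibre of T is a multiple of the corresponding factor, so read the factors off the fibres through the nonzero entry T[0,0,0] = 6.
The mode-1 fibre T[:,0,0] = [6, 0] gives a = [1, 0] (primitive direction); the mode-2 fibre T[0,:,0] = [6, 6, 0] gives b = [1, 1, 0]; then c[k] = T[0,0,k] / (a[0]·b[0]) = [6, -2, 6] / 1 = [6, -2, 6].
Expanding [1, 0] (x) [1, 1, 0] (x) [6, -2, 6] reproduces all 18 entries of T, so T = [1, 0] (x) [1, 1, 0] (x) [6, -2, 6] and rank(T) ≤ 1.
These bounds meet, so rank(T) = 1.

1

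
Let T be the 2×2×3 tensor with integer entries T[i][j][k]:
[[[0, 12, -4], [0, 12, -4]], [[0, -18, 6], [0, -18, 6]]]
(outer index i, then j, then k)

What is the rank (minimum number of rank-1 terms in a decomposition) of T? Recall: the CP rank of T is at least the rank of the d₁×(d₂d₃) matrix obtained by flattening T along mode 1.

1

Lower bound: T ≠ 0 (e.g. T[0,0,1] = 12), so rank(T) ≥ 1.
Upper bound: if T = a ∘ b ∘ c then every fibre of T is a multiple of the corresponding factor, so read the factors off the fibres through the nonzero entry T[0,0,1] = 12.
The mode-1 fibre T[:,0,1] = [12, -18] gives a = [2, -3] (primitive direction); the mode-2 fibre T[0,:,1] = [12, 12] gives b = [1, 1]; then c[k] = T[0,0,k] / (a[0]·b[0]) = [0, 12, -4] / 2 = [0, 6, -2].
Expanding [2, -3] ∘ [1, 1] ∘ [0, 6, -2] reproduces all 12 entries of T, so T = [2, -3] ∘ [1, 1] ∘ [0, 6, -2] and rank(T) ≤ 1.
These bounds meet, so rank(T) = 1.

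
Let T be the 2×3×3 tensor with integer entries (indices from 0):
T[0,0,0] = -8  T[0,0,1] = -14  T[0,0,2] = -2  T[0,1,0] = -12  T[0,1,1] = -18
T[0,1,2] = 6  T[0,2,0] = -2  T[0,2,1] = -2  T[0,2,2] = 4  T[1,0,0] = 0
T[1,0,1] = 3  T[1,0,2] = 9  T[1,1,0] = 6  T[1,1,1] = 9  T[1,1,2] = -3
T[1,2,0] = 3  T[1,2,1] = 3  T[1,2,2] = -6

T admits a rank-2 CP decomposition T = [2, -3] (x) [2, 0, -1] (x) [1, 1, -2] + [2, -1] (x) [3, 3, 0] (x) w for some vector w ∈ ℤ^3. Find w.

w = [-2, -3, 1]

Subtract the known terms from T to get the rank-1 residual R = [2, -1] (x) [3, 3, 0] (x) w, so R[i,j,k] = a[i]·b[j]·w[k]. Pick indices with nonzero a[0]·b[0] = (2)·(3) = 6. Only the fibre through (0,0,·) is needed: R[0,0,:] = T[0,0,:] − Σₗ aₗ[0]bₗ[0]cₗ = [-8, -14, -2] − (2)·(2)·[1, 1, -2] = [-12, -18, 6]. Then w[k] = R[0,0,k] / 6 for each k, giving w = [-12, -18, 6] / 6 = [-2, -3, 1].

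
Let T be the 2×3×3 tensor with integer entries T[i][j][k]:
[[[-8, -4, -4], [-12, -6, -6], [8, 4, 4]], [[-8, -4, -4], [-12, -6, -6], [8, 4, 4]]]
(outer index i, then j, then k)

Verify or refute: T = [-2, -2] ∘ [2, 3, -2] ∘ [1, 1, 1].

Reconstruct entry (0,0,0) from the claimed factors: Σₗ aₗ[0]bₗ[0]cₗ[0] = (-2)·(2)·(1) = -4, but T[0,0,0] = -8. The claim is false.

No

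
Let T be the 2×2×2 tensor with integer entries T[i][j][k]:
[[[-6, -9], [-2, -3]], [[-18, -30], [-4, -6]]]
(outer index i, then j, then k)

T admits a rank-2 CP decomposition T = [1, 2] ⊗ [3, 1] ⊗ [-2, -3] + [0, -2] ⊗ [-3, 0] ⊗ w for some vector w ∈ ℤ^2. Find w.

Subtract the known terms from T to get the rank-1 residual R = [0, -2] ⊗ [-3, 0] ⊗ w, so R[i,j,k] = a[i]·b[j]·w[k]. Pick indices with nonzero a[1]·b[0] = (-2)·(-3) = 6. Only the fibre through (1,0,·) is needed: R[1,0,:] = T[1,0,:] − Σₗ aₗ[1]bₗ[0]cₗ = [-18, -30] − (2)·(3)·[-2, -3] = [-6, -12]. Then w[k] = R[1,0,k] / 6 for each k, giving w = [-6, -12] / 6 = [-1, -2].

w = [-1, -2]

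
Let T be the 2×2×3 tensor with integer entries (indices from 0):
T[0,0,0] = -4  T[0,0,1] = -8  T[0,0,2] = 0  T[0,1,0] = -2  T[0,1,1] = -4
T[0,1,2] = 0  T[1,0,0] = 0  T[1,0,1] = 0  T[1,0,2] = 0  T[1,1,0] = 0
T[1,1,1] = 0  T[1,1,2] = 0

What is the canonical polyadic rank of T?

Lower bound: T ≠ 0 (e.g. T[0,0,0] = -4), so rank(T) ≥ 1.
Upper bound: if T = a ⊗ b ⊗ c then every fibre of T is a multiple of the corresponding factor, so read the factors off the fibres through the nonzero entry T[0,0,0] = -4.
The mode-1 fibre T[:,0,0] = [-4, 0] gives a = [1, 0] (primitive direction); the mode-2 fibre T[0,:,0] = [-4, -2] gives b = [2, 1]; then c[k] = T[0,0,k] / (a[0]·b[0]) = [-4, -8, 0] / 2 = [-2, -4, 0].
Expanding [1, 0] ⊗ [2, 1] ⊗ [-2, -4, 0] reproduces all 12 entries of T, so T = [1, 0] ⊗ [2, 1] ⊗ [-2, -4, 0] and rank(T) ≤ 1.
These bounds meet, so rank(T) = 1.

1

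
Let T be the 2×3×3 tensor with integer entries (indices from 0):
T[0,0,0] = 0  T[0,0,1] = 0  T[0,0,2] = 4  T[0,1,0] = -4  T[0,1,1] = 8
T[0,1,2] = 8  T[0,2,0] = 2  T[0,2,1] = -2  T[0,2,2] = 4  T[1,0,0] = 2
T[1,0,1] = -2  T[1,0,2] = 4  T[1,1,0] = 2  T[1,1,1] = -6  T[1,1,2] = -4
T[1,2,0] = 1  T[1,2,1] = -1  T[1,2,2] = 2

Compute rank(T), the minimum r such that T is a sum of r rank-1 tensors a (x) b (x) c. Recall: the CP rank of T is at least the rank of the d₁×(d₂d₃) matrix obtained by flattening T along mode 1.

3

Lower bound: the mode-2 unfolding of T (rows indexed by j, columns by (i,k) = (0,0), (0,1), (0,2), (1,0), (1,1), (1,2)) is [[0, 0, 4, 2, -2, 4], [-4, 8, 8, 2, -6, -4], [2, -2, 4, 1, -1, 2]].
There the 3×3 minor on rows j ∈ {0, 1, 2}, columns (i,k) ∈ {(0,0), (0,1), (0,2)} is det [[0, 0, 4], [-4, 8, 8], [2, -2, 4]] = -32 ≠ 0, so this unfolding has rank ≥ 3; CP rank is at least every unfolding rank, so rank(T) ≥ 3. (Flattening ranks never certify an upper bound on CP rank; for that we must actually write T with 3 rank-1 terms.)
Upper bound: T is a sum of 3 rank-1 terms, T = [1, -1] (x) [0, 1, 0] (x) [0, 4, 8] + [1, 0] (x) [1, 2, 0] (x) [-4, 4, -4] + [2, 1] (x) [2, 2, 1] (x) [1, -1, 2] (one valid choice — decompositions are not unique — normalised so each a, b is primitive with positive first nonzero entry; check it by expanding all entries), so rank(T) ≤ 3.
These bounds meet, so rank(T) = 3.
Check entry T[1,0,0] = 2: (-1)·(0)·(0) + (0)·(1)·(-4) + (1)·(2)·(1) = 2.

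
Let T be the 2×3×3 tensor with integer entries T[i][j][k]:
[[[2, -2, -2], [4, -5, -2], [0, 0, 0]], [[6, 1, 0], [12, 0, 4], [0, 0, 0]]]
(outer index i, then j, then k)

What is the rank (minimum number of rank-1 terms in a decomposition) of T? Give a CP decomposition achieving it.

Lower bound: the mode-3 unfolding of T (rows indexed by k, columns by (i,j) = (0,0), (0,1), (0,2), (1,0), (1,1), (1,2)) is [[2, 4, 0, 6, 12, 0], [-2, -5, 0, 1, 0, 0], [-2, -2, 0, 0, 4, 0]].
There the 3×3 minor on rows k ∈ {0, 1, 2}, columns (i,j) ∈ {(0,0), (0,1), (1,0)} is det [[2, 4, 6], [-2, -5, 1], [-2, -2, 0]] = -40 ≠ 0, so this unfolding has rank ≥ 3; CP rank is at least every unfolding rank, so rank(T) ≥ 3. (Flattening ranks never certify an upper bound on CP rank; for that we must actually write T with 3 rank-1 terms.)
Upper bound: T is a sum of 3 rank-1 terms, T = [1, -1] (x) [1, 2, 0] (x) [-2, -1, -2] + [1, 1] (x) [1, 2, 0] (x) [4, -2, 2] + [1, 2] (x) [1, 1, 0] (x) [0, 1, -2] (one valid choice — decompositions are not unique — normalised so each a, b is primitive with positive first nonzero entry; check it by expanding all entries), so rank(T) ≤ 3.
These bounds meet, so rank(T) = 3.
Check entry T[0,2,2] = 0: (1)·(0)·(-2) + (1)·(0)·(2) + (1)·(0)·(-2) = 0.

rank(T) = 3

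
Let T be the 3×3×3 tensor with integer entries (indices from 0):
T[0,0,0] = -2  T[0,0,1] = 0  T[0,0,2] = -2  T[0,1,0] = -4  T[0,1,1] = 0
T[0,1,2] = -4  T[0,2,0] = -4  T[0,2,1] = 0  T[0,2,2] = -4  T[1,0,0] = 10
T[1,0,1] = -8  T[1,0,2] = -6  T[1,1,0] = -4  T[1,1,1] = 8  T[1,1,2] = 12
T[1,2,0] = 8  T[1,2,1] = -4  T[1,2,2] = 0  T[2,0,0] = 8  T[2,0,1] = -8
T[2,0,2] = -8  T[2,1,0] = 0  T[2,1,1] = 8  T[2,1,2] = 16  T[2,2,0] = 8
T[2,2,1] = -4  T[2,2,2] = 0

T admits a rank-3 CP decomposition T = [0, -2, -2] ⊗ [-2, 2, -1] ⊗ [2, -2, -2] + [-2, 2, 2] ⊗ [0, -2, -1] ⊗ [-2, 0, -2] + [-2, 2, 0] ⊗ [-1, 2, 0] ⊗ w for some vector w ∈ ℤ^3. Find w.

Subtract the known terms from T to get the rank-1 residual R = [-2, 2, 0] ⊗ [-1, 2, 0] ⊗ w, so R[i,j,k] = a[i]·b[j]·w[k]. Pick indices with nonzero a[0]·b[0] = (-2)·(-1) = 2. Only the fibre through (0,0,·) is needed: R[0,0,:] = T[0,0,:] − Σₗ aₗ[0]bₗ[0]cₗ = [-2, 0, -2] − (0)·(-2)·[2, -2, -2] − (-2)·(0)·[-2, 0, -2] = [-2, 0, -2]. Then w[k] = R[0,0,k] / 2 for each k, giving w = [-2, 0, -2] / 2 = [-1, 0, -1].

w = [-1, 0, -1]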